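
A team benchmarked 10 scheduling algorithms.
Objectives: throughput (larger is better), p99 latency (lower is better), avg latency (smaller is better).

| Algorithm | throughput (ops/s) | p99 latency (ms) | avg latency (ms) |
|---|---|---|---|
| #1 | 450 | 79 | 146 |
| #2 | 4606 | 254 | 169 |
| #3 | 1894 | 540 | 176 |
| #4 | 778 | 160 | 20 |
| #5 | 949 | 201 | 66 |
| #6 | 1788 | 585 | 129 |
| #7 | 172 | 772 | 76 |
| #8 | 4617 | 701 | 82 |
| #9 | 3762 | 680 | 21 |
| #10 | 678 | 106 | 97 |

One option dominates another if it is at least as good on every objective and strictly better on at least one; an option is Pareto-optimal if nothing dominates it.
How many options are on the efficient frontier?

8

#1: not dominated (best p99 latency).
#2: not dominated.
#3: dominated by #2 (throughput 4606≥1894, p99 latency 254≤540, avg latency 169≤176).
#4: not dominated (best avg latency).
#5: not dominated.
#6: not dominated.
#7: dominated by #4 (throughput 778≥172, p99 latency 160≤772, avg latency 20≤76).
#8: not dominated (best throughput).
#9: not dominated.
#10: not dominated.
Pareto-optimal: #1, #2, #4, #5, #6, #8, #9, #10 → 8.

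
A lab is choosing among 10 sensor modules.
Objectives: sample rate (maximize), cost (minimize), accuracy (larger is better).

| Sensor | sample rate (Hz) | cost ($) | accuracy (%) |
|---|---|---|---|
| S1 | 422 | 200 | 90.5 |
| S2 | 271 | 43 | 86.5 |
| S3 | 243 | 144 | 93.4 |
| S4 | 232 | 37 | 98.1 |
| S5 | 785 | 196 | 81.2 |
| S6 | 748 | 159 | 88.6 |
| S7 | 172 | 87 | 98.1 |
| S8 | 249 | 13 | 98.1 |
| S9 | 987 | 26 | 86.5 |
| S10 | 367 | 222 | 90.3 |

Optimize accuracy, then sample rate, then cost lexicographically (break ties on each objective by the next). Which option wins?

S8

First maximize accuracy: best is 98.1, kept {S4, S7, S8}.
Then maximize sample rate: best is 249, kept {S8}.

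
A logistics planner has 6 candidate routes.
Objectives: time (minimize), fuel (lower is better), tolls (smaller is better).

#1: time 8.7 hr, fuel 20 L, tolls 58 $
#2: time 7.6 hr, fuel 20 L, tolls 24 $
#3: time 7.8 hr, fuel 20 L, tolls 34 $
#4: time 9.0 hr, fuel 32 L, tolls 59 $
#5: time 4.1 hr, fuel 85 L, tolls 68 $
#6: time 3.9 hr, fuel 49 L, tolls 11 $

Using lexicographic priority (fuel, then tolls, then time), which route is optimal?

#2

First minimize fuel: best is 20, kept {#1, #2, #3}.
Then minimize tolls: best is 24, kept {#2}.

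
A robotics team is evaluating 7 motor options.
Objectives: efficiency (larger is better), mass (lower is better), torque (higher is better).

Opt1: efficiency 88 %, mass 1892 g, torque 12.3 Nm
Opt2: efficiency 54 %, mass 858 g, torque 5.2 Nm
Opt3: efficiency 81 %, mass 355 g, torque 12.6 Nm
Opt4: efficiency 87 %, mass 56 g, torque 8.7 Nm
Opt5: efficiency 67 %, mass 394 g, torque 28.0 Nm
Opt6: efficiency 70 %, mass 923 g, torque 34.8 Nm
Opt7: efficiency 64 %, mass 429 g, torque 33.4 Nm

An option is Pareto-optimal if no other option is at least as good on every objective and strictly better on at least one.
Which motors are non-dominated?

Opt1, Opt3, Opt4, Opt5, Opt6, Opt7

Opt1: not dominated (best efficiency).
Opt2: dominated by Opt3 (efficiency 81≥54, mass 355≤858, torque 12.6≥5.2).
Opt3: not dominated.
Opt4: not dominated (best mass).
Opt5: not dominated.
Opt6: not dominated (best torque).
Opt7: not dominated.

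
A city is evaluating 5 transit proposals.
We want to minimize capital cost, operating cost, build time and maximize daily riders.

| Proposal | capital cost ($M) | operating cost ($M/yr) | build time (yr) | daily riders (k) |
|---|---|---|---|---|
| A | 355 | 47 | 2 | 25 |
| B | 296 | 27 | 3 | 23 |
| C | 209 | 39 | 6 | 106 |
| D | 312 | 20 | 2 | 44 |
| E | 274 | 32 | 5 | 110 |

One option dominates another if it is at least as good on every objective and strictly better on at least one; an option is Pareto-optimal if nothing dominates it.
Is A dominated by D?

Yes

D vs A: capital cost 312≤355, operating cost 20≤47, build time 2≤2, daily riders 44≥25 — D is at least as good on every objective with at least one strict improvement.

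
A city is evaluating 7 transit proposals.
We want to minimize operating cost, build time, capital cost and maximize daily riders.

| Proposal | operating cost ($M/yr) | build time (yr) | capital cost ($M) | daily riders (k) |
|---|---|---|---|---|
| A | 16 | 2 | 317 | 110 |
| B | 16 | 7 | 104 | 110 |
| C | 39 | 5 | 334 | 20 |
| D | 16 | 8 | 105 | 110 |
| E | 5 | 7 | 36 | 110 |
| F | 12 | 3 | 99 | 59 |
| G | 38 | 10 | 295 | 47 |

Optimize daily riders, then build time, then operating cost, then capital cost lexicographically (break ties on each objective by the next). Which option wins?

First maximize daily riders: best is 110, kept {A, B, D, E}.
Then minimize build time: best is 2, kept {A}.

A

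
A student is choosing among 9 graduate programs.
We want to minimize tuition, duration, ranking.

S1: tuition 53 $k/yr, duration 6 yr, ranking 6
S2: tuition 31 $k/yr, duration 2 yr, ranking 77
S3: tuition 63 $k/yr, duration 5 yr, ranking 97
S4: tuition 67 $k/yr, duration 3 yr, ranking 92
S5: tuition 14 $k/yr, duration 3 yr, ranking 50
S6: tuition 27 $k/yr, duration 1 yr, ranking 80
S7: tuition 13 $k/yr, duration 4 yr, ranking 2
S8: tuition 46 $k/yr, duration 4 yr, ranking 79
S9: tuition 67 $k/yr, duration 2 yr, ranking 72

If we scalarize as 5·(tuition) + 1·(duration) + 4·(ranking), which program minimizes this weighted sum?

S1: 5·53 + 1·6 + 4·6 = 295
S2: 5·31 + 1·2 + 4·77 = 465
S3: 5·63 + 1·5 + 4·97 = 708
S4: 5·67 + 1·3 + 4·92 = 706
S5: 5·14 + 1·3 + 4·50 = 273
S6: 5·27 + 1·1 + 4·80 = 456
S7: 5·13 + 1·4 + 4·2 = 77
S8: 5·46 + 1·4 + 4·79 = 550
S9: 5·67 + 1·2 + 4·72 = 625
Lowest: S7 at 77.

S7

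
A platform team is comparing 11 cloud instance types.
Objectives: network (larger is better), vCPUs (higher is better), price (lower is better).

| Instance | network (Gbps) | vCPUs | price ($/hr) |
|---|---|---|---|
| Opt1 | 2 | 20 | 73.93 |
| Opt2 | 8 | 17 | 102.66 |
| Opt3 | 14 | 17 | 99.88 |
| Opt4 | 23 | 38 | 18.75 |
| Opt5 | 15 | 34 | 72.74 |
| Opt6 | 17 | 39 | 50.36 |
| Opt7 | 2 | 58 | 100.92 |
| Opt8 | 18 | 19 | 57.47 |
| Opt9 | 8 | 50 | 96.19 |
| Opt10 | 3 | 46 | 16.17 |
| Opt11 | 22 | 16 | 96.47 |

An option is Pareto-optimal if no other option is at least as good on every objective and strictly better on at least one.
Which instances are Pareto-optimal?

Opt4, Opt6, Opt7, Opt9, Opt10

Opt1: dominated by Opt4 (network 23≥2, vCPUs 38≥20, price 18.75≤73.93).
Opt2: dominated by Opt3 (network 14≥8, vCPUs 17≥17, price 99.88≤102.66).
Opt3: dominated by Opt4 (network 23≥14, vCPUs 38≥17, price 18.75≤99.88).
Opt4: not dominated (best network).
Opt5: dominated by Opt4 (network 23≥15, vCPUs 38≥34, price 18.75≤72.74).
Opt6: not dominated.
Opt7: not dominated (best vCPUs).
Opt8: dominated by Opt4 (network 23≥18, vCPUs 38≥19, price 18.75≤57.47).
Opt9: not dominated.
Opt10: not dominated (best price).
Opt11: dominated by Opt4 (network 23≥22, vCPUs 38≥16, price 18.75≤96.47).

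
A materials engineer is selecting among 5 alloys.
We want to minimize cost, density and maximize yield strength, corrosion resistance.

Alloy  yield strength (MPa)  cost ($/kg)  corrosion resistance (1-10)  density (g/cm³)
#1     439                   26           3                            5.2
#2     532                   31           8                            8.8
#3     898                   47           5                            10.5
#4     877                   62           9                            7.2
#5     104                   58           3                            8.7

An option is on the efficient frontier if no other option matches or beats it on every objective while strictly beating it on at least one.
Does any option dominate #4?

No

#1: worse on yield strength (439 vs 877).
#2: worse on yield strength (532 vs 877).
#3: worse on corrosion resistance (5 vs 9).
#5: worse on yield strength (104 vs 877).
No option is at least as good as #4 on every objective and strictly better on one.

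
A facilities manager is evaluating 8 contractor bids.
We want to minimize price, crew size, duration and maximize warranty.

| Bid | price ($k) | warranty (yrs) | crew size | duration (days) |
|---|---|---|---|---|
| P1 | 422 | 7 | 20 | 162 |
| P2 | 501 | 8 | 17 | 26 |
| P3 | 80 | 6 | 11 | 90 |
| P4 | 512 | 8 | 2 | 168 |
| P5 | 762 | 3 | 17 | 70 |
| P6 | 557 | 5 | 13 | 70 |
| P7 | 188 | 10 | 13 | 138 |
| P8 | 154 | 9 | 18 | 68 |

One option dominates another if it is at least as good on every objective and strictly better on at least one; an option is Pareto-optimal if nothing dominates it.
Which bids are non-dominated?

P1: dominated by P7 (price 188≤422, warranty 10≥7, crew size 13≤20, duration 138≤162).
P2: not dominated (best duration).
P3: not dominated (best price).
P4: not dominated (best crew size).
P5: dominated by P2 (price 501≤762, warranty 8≥3, crew size 17≤17, duration 26≤70).
P6: not dominated.
P7: not dominated (best warranty).
P8: not dominated.

P2, P3, P4, P6, P7, P8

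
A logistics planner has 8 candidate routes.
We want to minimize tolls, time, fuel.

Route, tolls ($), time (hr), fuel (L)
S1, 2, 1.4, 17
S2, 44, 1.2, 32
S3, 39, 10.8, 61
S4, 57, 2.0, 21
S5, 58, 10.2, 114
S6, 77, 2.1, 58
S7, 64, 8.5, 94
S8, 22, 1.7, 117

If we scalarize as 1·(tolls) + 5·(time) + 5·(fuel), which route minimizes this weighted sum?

S1: 1·2 + 5·1.4 + 5·17 = 94.0
S2: 1·44 + 5·1.2 + 5·32 = 210.0
S3: 1·39 + 5·10.8 + 5·61 = 398.0
S4: 1·57 + 5·2.0 + 5·21 = 172.0
S5: 1·58 + 5·10.2 + 5·114 = 679.0
S6: 1·77 + 5·2.1 + 5·58 = 377.5
S7: 1·64 + 5·8.5 + 5·94 = 576.5
S8: 1·22 + 5·1.7 + 5·117 = 615.5
Lowest: S1 at 94.0.

S1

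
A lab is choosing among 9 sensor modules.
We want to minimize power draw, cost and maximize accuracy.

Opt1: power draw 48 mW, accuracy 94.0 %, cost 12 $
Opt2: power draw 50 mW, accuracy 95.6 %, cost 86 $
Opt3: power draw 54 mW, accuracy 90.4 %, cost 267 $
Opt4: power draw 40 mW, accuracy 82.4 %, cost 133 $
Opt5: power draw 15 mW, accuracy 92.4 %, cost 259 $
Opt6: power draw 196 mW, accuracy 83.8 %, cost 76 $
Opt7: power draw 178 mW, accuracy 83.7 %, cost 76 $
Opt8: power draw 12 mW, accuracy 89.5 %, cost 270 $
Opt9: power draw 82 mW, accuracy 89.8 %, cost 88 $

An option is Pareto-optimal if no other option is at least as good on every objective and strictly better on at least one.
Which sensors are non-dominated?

Opt1, Opt2, Opt4, Opt5, Opt8

Opt1: not dominated (best cost).
Opt2: not dominated (best accuracy).
Opt3: dominated by Opt1 (power draw 48≤54, accuracy 94.0≥90.4, cost 12≤267).
Opt4: not dominated.
Opt5: not dominated.
Opt6: dominated by Opt1 (power draw 48≤196, accuracy 94.0≥83.8, cost 12≤76).
Opt7: dominated by Opt1 (power draw 48≤178, accuracy 94.0≥83.7, cost 12≤76).
Opt8: not dominated (best power draw).
Opt9: dominated by Opt1 (power draw 48≤82, accuracy 94.0≥89.8, cost 12≤88).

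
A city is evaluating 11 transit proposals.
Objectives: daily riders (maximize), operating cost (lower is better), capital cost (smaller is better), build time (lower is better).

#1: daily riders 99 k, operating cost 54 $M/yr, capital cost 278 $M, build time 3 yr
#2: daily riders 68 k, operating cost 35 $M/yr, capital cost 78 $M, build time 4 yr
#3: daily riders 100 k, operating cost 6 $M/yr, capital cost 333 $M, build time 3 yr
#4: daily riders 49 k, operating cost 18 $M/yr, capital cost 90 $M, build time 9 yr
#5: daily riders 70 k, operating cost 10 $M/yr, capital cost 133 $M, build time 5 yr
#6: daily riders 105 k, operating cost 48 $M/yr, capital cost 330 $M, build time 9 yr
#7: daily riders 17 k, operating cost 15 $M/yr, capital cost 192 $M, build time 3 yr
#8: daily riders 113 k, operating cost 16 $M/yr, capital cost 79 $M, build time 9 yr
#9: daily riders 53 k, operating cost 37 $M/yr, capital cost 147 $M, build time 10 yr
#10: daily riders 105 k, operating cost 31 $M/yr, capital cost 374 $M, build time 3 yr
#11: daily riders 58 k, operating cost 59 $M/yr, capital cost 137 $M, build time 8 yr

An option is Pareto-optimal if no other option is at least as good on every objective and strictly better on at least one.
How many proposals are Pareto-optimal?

7

#1: not dominated.
#2: not dominated (best capital cost).
#3: not dominated (best operating cost).
#4: dominated by #8 (daily riders 113≥49, operating cost 16≤18, capital cost 79≤90, build time 9≤9).
#5: not dominated.
#6: dominated by #8 (daily riders 113≥105, operating cost 16≤48, capital cost 79≤330, build time 9≤9).
#7: not dominated.
#8: not dominated (best daily riders).
#9: dominated by #2 (daily riders 68≥53, operating cost 35≤37, capital cost 78≤147, build time 4≤10).
#10: not dominated.
#11: dominated by #2 (daily riders 68≥58, operating cost 35≤59, capital cost 78≤137, build time 4≤8).
Pareto-optimal: #1, #2, #3, #5, #7, #8, #10 → 7.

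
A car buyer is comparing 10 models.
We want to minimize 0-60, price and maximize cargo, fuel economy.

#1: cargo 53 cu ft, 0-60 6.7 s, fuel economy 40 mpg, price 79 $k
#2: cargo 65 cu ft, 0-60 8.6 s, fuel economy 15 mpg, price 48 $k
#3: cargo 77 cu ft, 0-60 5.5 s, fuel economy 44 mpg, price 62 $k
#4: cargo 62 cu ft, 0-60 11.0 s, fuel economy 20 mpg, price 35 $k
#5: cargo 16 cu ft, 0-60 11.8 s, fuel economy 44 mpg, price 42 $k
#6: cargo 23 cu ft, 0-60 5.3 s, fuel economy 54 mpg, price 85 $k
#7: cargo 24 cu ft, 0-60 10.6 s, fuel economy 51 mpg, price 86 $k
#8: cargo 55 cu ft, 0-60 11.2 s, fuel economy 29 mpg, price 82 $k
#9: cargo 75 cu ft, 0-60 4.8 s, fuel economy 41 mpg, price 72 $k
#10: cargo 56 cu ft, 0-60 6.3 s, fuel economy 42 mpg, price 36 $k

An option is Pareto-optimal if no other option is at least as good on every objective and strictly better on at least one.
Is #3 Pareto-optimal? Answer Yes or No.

#1: worse on cargo (53 vs 77).
#2: worse on cargo (65 vs 77).
#4: worse on cargo (62 vs 77).
#5: worse on cargo (16 vs 77).
#6: worse on cargo (23 vs 77).
#7: worse on cargo (24 vs 77).
#8: worse on cargo (55 vs 77).
#9: worse on cargo (75 vs 77).
#10: worse on cargo (56 vs 77).
No option is at least as good as #3 on every objective and strictly better on one.

Yes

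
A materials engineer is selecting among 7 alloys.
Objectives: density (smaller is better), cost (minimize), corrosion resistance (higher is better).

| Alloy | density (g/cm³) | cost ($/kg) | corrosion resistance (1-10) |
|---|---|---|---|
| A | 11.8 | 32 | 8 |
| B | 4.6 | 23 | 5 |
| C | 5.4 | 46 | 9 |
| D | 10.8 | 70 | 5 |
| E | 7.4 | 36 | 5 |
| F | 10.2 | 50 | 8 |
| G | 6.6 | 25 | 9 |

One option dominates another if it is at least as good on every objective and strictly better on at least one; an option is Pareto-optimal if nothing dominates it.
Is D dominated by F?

F vs D: density 10.2≤10.8, cost 50≤70, corrosion resistance 8≥5 — F is at least as good on every objective with at least one strict improvement.

Yes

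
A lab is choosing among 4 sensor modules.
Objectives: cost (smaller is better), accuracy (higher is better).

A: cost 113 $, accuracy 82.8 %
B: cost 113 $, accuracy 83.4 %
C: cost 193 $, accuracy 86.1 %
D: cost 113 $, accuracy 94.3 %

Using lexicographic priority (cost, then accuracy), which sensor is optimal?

D

First minimize cost: best is 113, kept {A, B, D}.
Then maximize accuracy: best is 94.3, kept {D}.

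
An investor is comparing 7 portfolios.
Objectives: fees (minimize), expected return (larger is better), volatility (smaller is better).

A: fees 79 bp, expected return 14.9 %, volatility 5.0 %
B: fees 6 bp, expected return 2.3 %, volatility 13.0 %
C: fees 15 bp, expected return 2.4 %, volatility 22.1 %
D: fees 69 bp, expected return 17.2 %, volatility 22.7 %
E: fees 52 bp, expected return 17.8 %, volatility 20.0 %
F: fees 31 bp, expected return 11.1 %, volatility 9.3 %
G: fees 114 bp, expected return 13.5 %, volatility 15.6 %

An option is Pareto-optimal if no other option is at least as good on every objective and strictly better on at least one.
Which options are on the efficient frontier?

A: not dominated (best volatility).
B: not dominated (best fees).
C: not dominated.
D: dominated by E (fees 52≤69, expected return 17.8≥17.2, volatility 20.0≤22.7).
E: not dominated (best expected return).
F: not dominated.
G: dominated by A (fees 79≤114, expected return 14.9≥13.5, volatility 5.0≤15.6).

A, B, C, E, F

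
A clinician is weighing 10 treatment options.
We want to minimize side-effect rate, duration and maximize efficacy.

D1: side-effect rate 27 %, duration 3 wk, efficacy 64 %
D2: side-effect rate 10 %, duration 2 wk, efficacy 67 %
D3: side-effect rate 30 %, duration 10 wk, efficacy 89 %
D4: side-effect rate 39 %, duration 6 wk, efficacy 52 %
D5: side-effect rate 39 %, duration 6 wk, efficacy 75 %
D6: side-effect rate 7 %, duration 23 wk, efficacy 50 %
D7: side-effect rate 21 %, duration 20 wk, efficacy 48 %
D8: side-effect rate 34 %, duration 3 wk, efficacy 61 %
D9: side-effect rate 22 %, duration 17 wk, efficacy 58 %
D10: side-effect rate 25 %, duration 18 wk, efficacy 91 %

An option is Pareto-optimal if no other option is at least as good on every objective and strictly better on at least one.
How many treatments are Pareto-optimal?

5

D1: dominated by D2 (side-effect rate 10≤27, duration 2≤3, efficacy 67≥64).
D2: not dominated (best duration).
D3: not dominated.
D4: dominated by D1 (side-effect rate 27≤39, duration 3≤6, efficacy 64≥52).
D5: not dominated.
D6: not dominated (best side-effect rate).
D7: dominated by D2 (side-effect rate 10≤21, duration 2≤20, efficacy 67≥48).
D8: dominated by D1 (side-effect rate 27≤34, duration 3≤3, efficacy 64≥61).
D9: dominated by D2 (side-effect rate 10≤22, duration 2≤17, efficacy 67≥58).
D10: not dominated (best efficacy).
Pareto-optimal: D2, D3, D5, D6, D10 → 5.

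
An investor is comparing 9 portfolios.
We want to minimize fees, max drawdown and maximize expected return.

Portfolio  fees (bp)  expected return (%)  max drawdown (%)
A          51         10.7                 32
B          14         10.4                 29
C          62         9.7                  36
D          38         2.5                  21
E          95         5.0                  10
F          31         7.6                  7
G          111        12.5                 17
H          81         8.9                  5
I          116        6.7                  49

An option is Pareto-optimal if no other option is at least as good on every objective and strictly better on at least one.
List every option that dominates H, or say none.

A: worse on max drawdown (32 vs 5).
B: worse on max drawdown (29 vs 5).
C: worse on max drawdown (36 vs 5).
D: worse on expected return (2.5 vs 8.9).
E: worse on fees (95 vs 81).
F: worse on expected return (7.6 vs 8.9).
G: worse on fees (111 vs 81).
I: worse on fees (116 vs 81).
No option dominates H.

none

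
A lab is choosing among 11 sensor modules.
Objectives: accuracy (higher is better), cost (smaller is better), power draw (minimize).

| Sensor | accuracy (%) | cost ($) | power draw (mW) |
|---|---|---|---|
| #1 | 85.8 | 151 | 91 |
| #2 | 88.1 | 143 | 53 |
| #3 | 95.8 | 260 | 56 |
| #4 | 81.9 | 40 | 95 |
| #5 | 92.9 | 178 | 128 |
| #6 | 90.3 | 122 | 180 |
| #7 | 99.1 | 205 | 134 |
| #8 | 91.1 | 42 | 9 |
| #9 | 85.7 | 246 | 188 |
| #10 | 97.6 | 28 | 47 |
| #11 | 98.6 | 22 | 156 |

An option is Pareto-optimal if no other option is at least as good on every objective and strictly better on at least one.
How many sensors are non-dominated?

#1: dominated by #2 (accuracy 88.1≥85.8, cost 143≤151, power draw 53≤91).
#2: dominated by #8 (accuracy 91.1≥88.1, cost 42≤143, power draw 9≤53).
#3: dominated by #10 (accuracy 97.6≥95.8, cost 28≤260, power draw 47≤56).
#4: dominated by #10 (accuracy 97.6≥81.9, cost 28≤40, power draw 47≤95).
#5: dominated by #10 (accuracy 97.6≥92.9, cost 28≤178, power draw 47≤128).
#6: dominated by #8 (accuracy 91.1≥90.3, cost 42≤122, power draw 9≤180).
#7: not dominated (best accuracy).
#8: not dominated (best power draw).
#9: dominated by #1 (accuracy 85.8≥85.7, cost 151≤246, power draw 91≤188).
#10: not dominated.
#11: not dominated (best cost).
Pareto-optimal: #7, #8, #10, #11 → 4.

4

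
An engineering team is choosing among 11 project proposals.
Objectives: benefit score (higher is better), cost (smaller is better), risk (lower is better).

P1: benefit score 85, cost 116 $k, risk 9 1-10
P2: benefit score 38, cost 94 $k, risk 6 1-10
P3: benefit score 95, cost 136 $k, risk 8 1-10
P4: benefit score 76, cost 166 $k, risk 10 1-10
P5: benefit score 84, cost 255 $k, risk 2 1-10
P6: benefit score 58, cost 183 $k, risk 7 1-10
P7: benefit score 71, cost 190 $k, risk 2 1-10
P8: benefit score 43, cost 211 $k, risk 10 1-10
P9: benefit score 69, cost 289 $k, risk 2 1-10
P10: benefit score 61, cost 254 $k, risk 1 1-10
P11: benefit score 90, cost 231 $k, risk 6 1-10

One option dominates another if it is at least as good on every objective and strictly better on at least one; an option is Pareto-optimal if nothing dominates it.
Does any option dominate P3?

No

P1: worse on benefit score (85 vs 95).
P2: worse on benefit score (38 vs 95).
P4: worse on benefit score (76 vs 95).
P5: worse on benefit score (84 vs 95).
P6: worse on benefit score (58 vs 95).
P7: worse on benefit score (71 vs 95).
P8: worse on benefit score (43 vs 95).
P9: worse on benefit score (69 vs 95).
P10: worse on benefit score (61 vs 95).
P11: worse on benefit score (90 vs 95).
No option is at least as good as P3 on every objective and strictly better on one.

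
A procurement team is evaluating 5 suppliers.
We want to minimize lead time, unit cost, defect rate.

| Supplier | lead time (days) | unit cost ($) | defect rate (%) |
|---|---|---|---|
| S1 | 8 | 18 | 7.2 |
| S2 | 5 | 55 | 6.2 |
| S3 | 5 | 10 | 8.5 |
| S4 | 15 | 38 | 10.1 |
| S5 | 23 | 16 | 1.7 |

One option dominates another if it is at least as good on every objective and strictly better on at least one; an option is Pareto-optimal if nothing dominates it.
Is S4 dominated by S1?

Yes

S1 vs S4: lead time 8≤15, unit cost 18≤38, defect rate 7.2≤10.1 — S1 is at least as good on every objective with at least one strict improvement.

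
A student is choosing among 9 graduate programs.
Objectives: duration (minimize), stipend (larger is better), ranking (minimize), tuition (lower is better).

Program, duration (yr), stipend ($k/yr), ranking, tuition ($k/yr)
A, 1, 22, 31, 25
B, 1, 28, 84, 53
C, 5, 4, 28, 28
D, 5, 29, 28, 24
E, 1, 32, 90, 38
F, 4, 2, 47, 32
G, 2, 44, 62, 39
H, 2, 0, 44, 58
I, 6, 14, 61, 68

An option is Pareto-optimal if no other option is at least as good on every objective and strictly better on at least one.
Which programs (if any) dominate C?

D

D: duration 5≤5, stipend 29≥4, ranking 28≤28, tuition 24≤28 — dominates C.
Others (A, B, E, F, G, H, I) are each worse than C on at least one objective.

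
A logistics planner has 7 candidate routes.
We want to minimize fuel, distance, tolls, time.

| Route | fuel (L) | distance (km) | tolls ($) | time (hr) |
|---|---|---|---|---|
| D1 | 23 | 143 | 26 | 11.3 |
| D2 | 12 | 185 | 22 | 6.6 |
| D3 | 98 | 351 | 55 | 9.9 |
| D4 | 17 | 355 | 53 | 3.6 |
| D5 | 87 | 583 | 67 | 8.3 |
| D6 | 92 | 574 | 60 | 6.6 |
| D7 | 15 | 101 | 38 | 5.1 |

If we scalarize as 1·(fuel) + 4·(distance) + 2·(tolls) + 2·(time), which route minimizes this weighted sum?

D7

D1: 1·23 + 4·143 + 2·26 + 2·11.3 = 669.6
D2: 1·12 + 4·185 + 2·22 + 2·6.6 = 809.2
D3: 1·98 + 4·351 + 2·55 + 2·9.9 = 1631.8
D4: 1·17 + 4·355 + 2·53 + 2·3.6 = 1550.2
D5: 1·87 + 4·583 + 2·67 + 2·8.3 = 2569.6
D6: 1·92 + 4·574 + 2·60 + 2·6.6 = 2521.2
D7: 1·15 + 4·101 + 2·38 + 2·5.1 = 505.2
Lowest: D7 at 505.2.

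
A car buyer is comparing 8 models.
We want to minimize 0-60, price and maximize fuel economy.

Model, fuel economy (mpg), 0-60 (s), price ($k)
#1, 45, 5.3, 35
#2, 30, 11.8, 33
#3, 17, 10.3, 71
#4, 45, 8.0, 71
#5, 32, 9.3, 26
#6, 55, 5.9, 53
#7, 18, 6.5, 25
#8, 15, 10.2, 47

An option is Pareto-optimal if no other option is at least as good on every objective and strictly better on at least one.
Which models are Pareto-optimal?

#1: not dominated (best 0-60).
#2: dominated by #5 (fuel economy 32≥30, 0-60 9.3≤11.8, price 26≤33).
#3: dominated by #1 (fuel economy 45≥17, 0-60 5.3≤10.3, price 35≤71).
#4: dominated by #1 (fuel economy 45≥45, 0-60 5.3≤8.0, price 35≤71).
#5: not dominated.
#6: not dominated (best fuel economy).
#7: not dominated (best price).
#8: dominated by #1 (fuel economy 45≥15, 0-60 5.3≤10.2, price 35≤47).

#1, #5, #6, #7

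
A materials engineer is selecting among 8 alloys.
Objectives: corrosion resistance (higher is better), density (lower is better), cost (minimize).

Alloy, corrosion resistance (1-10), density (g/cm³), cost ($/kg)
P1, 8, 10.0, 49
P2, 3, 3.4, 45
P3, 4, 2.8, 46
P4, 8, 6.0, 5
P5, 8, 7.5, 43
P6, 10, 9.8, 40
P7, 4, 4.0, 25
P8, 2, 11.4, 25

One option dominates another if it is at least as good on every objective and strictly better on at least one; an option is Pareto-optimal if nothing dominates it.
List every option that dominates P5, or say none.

P4: corrosion resistance 8≥8, density 6.0≤7.5, cost 5≤43 — dominates P5.
Others (P1, P2, P3, P6, P7, P8) are each worse than P5 on at least one objective.

P4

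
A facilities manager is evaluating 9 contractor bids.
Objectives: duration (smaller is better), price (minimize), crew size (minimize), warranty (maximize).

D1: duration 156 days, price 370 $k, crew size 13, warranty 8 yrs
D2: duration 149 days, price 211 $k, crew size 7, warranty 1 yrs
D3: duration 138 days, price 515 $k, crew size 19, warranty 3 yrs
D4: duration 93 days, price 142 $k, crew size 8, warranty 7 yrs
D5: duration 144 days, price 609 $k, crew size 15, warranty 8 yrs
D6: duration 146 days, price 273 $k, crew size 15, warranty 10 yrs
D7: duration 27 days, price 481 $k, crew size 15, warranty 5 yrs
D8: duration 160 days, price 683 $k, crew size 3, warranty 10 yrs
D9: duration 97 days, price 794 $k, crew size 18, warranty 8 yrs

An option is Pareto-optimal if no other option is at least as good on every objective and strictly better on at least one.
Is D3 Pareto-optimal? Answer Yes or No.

D4 vs D3: duration 93≤138, price 142≤515, crew size 8≤19, warranty 7≥3 — D4 is at least as good on every objective and strictly better on at least one, so D4 dominates D3.

No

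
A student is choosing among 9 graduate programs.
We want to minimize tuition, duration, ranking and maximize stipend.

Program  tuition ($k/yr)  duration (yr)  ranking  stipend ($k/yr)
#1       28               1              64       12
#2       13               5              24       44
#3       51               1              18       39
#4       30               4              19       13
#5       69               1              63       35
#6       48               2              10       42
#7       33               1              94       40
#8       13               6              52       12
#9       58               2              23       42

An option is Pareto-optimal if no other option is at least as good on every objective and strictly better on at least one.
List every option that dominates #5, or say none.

#3

#3: tuition 51≤69, duration 1≤1, ranking 18≤63, stipend 39≥35 — dominates #5.
Others (#1, #2, #4, #6, #7, #8, #9) are each worse than #5 on at least one objective.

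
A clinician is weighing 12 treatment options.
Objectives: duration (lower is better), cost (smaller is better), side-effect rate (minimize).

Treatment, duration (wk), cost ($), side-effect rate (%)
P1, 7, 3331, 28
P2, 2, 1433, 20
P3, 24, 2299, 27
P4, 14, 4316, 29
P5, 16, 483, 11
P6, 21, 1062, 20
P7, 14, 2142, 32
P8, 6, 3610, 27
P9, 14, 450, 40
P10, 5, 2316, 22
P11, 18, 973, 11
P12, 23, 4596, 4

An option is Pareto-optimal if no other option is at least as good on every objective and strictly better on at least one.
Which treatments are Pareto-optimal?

P2, P5, P9, P12

P1: dominated by P2 (duration 2≤7, cost 1433≤3331, side-effect rate 20≤28).
P2: not dominated (best duration).
P3: dominated by P2 (duration 2≤24, cost 1433≤2299, side-effect rate 20≤27).
P4: dominated by P1 (duration 7≤14, cost 3331≤4316, side-effect rate 28≤29).
P5: not dominated.
P6: dominated by P5 (duration 16≤21, cost 483≤1062, side-effect rate 11≤20).
P7: dominated by P2 (duration 2≤14, cost 1433≤2142, side-effect rate 20≤32).
P8: dominated by P2 (duration 2≤6, cost 1433≤3610, side-effect rate 20≤27).
P9: not dominated (best cost).
P10: dominated by P2 (duration 2≤5, cost 1433≤2316, side-effect rate 20≤22).
P11: dominated by P5 (duration 16≤18, cost 483≤973, side-effect rate 11≤11).
P12: not dominated (best side-effect rate).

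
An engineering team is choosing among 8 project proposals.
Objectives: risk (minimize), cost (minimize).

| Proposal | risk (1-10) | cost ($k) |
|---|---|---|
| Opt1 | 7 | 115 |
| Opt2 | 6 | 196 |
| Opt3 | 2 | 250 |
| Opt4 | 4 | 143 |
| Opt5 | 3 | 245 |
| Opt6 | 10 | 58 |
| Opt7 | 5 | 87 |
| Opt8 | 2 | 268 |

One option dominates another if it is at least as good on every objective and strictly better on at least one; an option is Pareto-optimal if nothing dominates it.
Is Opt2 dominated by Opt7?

Yes

Opt7 vs Opt2: risk 5≤6, cost 87≤196 — Opt7 is at least as good on every objective with at least one strict improvement.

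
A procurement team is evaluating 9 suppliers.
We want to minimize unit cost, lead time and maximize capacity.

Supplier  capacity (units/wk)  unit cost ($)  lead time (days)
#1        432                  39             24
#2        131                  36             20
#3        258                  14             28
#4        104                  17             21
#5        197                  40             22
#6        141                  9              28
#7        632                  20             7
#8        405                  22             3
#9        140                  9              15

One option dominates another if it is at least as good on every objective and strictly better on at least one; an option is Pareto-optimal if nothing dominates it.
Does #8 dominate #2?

Yes

#8 vs #2: capacity 405≥131, unit cost 22≤36, lead time 3≤20 — #8 is at least as good on every objective with at least one strict improvement.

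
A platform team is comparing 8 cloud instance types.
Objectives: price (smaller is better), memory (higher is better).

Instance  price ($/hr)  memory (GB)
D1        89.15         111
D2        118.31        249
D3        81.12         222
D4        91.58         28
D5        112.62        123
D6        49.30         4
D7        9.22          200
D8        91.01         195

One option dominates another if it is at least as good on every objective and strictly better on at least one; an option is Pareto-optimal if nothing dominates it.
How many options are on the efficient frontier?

3

D1: dominated by D3 (price 81.12≤89.15, memory 222≥111).
D2: not dominated (best memory).
D3: not dominated.
D4: dominated by D1 (price 89.15≤91.58, memory 111≥28).
D5: dominated by D3 (price 81.12≤112.62, memory 222≥123).
D6: dominated by D7 (price 9.22≤49.30, memory 200≥4).
D7: not dominated (best price).
D8: dominated by D3 (price 81.12≤91.01, memory 222≥195).
Pareto-optimal: D2, D3, D7 → 3.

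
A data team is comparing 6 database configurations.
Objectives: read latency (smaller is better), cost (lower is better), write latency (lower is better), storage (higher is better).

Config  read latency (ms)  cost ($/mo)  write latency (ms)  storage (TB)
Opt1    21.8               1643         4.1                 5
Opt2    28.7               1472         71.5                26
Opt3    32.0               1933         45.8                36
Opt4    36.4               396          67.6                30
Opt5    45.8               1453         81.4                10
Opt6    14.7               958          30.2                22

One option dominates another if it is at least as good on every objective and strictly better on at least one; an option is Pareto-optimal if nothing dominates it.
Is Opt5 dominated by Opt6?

Yes

Opt6 vs Opt5: read latency 14.7≤45.8, cost 958≤1453, write latency 30.2≤81.4, storage 22≥10 — Opt6 is at least as good on every objective with at least one strict improvement.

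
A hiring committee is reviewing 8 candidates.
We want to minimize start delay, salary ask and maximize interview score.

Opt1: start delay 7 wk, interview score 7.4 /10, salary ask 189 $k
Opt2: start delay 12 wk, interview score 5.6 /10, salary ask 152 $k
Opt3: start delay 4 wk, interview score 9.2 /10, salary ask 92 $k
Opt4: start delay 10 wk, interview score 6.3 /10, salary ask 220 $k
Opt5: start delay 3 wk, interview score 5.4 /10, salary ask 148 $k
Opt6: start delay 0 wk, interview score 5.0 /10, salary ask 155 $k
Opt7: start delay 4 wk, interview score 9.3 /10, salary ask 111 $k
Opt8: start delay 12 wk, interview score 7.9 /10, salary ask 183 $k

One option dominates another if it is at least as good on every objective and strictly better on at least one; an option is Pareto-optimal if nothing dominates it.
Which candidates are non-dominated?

Opt1: dominated by Opt3 (start delay 4≤7, interview score 9.2≥7.4, salary ask 92≤189).
Opt2: dominated by Opt3 (start delay 4≤12, interview score 9.2≥5.6, salary ask 92≤152).
Opt3: not dominated (best salary ask).
Opt4: dominated by Opt1 (start delay 7≤10, interview score 7.4≥6.3, salary ask 189≤220).
Opt5: not dominated.
Opt6: not dominated (best start delay).
Opt7: not dominated (best interview score).
Opt8: dominated by Opt3 (start delay 4≤12, interview score 9.2≥7.9, salary ask 92≤183).

Opt3, Opt5, Opt6, Opt7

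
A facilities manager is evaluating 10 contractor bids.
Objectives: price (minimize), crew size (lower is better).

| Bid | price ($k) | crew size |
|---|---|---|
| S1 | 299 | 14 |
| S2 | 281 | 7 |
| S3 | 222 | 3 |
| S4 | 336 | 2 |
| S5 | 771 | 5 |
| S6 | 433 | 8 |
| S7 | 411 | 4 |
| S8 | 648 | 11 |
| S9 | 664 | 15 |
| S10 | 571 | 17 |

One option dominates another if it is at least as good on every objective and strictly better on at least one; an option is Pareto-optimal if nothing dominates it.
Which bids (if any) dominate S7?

S3: price 222≤411, crew size 3≤4 — dominates S7.
S4: price 336≤411, crew size 2≤4 — dominates S7.
Others (S1, S2, S5, S6, S8, S9, S10) are each worse than S7 on at least one objective.

S3, S4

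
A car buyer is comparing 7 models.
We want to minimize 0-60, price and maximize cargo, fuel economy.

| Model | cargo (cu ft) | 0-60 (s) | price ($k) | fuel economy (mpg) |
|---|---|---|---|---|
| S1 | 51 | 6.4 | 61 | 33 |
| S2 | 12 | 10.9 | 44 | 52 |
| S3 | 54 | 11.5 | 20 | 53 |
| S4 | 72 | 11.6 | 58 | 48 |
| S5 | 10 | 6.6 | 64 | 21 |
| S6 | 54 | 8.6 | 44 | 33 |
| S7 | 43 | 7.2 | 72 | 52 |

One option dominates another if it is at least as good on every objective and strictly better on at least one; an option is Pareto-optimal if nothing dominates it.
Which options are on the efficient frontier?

S1, S2, S3, S4, S6, S7

S1: not dominated (best 0-60).
S2: not dominated.
S3: not dominated (best price).
S4: not dominated (best cargo).
S5: dominated by S1 (cargo 51≥10, 0-60 6.4≤6.6, price 61≤64, fuel economy 33≥21).
S6: not dominated.
S7: not dominated.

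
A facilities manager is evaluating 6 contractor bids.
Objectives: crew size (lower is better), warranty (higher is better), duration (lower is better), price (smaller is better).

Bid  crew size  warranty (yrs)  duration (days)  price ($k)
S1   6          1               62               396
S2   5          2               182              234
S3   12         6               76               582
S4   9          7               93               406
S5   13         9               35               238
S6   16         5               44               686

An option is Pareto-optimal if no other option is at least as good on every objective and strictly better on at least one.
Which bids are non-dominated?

S1: not dominated.
S2: not dominated (best crew size).
S3: not dominated.
S4: not dominated.
S5: not dominated (best warranty).
S6: dominated by S5 (crew size 13≤16, warranty 9≥5, duration 35≤44, price 238≤686).

S1, S2, S3, S4, S5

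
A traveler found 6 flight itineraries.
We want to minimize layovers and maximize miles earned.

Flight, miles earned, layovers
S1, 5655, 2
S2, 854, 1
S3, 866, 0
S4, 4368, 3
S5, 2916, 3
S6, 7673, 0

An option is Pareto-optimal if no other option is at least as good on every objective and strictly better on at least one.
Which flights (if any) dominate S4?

S1, S6

S1: miles earned 5655≥4368, layovers 2≤3 — dominates S4.
S6: miles earned 7673≥4368, layovers 0≤3 — dominates S4.
Others (S2, S3, S5) are each worse than S4 on at least one objective.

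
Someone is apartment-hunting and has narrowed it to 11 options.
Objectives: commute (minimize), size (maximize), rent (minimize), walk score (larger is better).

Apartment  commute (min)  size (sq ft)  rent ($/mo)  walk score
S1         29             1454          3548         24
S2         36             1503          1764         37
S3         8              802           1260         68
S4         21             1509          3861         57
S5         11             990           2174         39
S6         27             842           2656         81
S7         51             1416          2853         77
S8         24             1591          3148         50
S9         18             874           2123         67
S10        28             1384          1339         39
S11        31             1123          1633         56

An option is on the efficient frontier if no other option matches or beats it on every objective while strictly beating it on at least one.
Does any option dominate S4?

No

S1: worse on commute (29 vs 21).
S2: worse on commute (36 vs 21).
S3: worse on size (802 vs 1509).
S5: worse on size (990 vs 1509).
S6: worse on commute (27 vs 21).
S7: worse on commute (51 vs 21).
S8: worse on commute (24 vs 21).
S9: worse on size (874 vs 1509).
S10: worse on commute (28 vs 21).
S11: worse on commute (31 vs 21).
No option is at least as good as S4 on every objective and strictly better on one.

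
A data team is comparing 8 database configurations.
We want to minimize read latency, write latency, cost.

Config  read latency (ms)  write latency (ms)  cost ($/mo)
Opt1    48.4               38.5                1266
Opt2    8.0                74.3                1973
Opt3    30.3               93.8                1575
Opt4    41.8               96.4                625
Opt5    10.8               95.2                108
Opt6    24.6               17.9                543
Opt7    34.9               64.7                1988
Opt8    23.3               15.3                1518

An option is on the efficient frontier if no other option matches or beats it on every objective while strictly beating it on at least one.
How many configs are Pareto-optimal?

Opt1: dominated by Opt6 (read latency 24.6≤48.4, write latency 17.9≤38.5, cost 543≤1266).
Opt2: not dominated (best read latency).
Opt3: dominated by Opt6 (read latency 24.6≤30.3, write latency 17.9≤93.8, cost 543≤1575).
Opt4: dominated by Opt5 (read latency 10.8≤41.8, write latency 95.2≤96.4, cost 108≤625).
Opt5: not dominated (best cost).
Opt6: not dominated.
Opt7: dominated by Opt6 (read latency 24.6≤34.9, write latency 17.9≤64.7, cost 543≤1988).
Opt8: not dominated (best write latency).
Pareto-optimal: Opt2, Opt5, Opt6, Opt8 → 4.

4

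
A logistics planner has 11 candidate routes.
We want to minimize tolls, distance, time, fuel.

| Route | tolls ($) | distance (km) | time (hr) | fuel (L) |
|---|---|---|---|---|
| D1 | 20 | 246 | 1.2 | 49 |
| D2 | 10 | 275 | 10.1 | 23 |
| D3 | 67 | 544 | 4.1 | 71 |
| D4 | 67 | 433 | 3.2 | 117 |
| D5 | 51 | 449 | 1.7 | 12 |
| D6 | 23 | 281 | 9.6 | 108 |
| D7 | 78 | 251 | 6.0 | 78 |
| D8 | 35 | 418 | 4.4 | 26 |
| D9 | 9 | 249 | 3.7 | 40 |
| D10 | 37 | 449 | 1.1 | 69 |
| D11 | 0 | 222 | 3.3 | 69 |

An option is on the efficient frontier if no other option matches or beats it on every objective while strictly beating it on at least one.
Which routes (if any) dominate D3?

D1, D5, D9, D10, D11

D1: tolls 20≤67, distance 246≤544, time 1.2≤4.1, fuel 49≤71 — dominates D3.
D5: tolls 51≤67, distance 449≤544, time 1.7≤4.1, fuel 12≤71 — dominates D3.
D9: tolls 9≤67, distance 249≤544, time 3.7≤4.1, fuel 40≤71 — dominates D3.
D10: tolls 37≤67, distance 449≤544, time 1.1≤4.1, fuel 69≤71 — dominates D3.
D11: tolls 0≤67, distance 222≤544, time 3.3≤4.1, fuel 69≤71 — dominates D3.
Others (D2, D4, D6, D7, D8) are each worse than D3 on at least one objective.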